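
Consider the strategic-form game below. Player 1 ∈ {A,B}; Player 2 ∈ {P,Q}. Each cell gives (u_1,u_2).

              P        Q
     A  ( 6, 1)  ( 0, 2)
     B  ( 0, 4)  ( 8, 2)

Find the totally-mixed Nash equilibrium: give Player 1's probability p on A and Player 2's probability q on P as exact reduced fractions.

P1 indiff ⇒ q·6+(1-q)·0 = q·0+(1-q)·8 ⇒ q(6) = (1-q)(8) ⇒ q = 4/7
P2 indiff ⇒ p·1+(1-p)·4 = p·2+(1-p)·2 ⇒ p(-1) = (1-p)(-2) ⇒ p = 2/3

(p,q) = (2/3, 4/7)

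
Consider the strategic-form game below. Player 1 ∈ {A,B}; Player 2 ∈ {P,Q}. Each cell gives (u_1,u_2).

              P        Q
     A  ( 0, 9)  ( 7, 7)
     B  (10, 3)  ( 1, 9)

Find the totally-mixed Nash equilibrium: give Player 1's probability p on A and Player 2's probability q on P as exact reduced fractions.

P1 indiff ⇒ q·0+(1-q)·7 = q·10+(1-q)·1 ⇒ q(-10) = (1-q)(-6) ⇒ q = 3/8
P2 indiff ⇒ p·9+(1-p)·3 = p·7+(1-p)·9 ⇒ p(2) = (1-p)(6) ⇒ p = 3/4

(p,q) = (3/4, 3/8)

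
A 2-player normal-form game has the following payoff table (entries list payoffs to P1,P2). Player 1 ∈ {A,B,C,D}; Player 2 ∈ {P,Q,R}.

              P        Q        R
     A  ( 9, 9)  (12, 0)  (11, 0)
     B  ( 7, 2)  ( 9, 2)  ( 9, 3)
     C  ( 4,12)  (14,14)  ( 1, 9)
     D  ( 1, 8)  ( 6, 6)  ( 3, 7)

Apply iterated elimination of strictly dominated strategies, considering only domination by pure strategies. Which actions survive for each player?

Remaining: P1:{A,C} P2:{P,Q}

P1 drop B (A beats it: P:9>7 Q:12>9 R:11>9)
P1 drop D (A beats it: P:9>1 Q:12>6 R:11>3)
P2 drop R (P beats it: A:9>0 C:12>9)
P1→{A,C} P2→{P,Q}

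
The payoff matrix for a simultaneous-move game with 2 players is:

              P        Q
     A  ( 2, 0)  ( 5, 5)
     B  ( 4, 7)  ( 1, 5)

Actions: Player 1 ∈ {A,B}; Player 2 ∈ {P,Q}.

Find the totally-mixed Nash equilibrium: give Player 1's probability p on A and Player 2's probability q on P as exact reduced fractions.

P1 indiff ⇒ q·2+(1-q)·5 = q·4+(1-q)·1 ⇒ q(-2) = (1-q)(-4) ⇒ q = 2/3
P2 indiff ⇒ p·0+(1-p)·7 = p·5+(1-p)·5 ⇒ p(-5) = (1-p)(-2) ⇒ p = 2/7

P1 mixes 2/7 on A; P2 mixes 2/3 on P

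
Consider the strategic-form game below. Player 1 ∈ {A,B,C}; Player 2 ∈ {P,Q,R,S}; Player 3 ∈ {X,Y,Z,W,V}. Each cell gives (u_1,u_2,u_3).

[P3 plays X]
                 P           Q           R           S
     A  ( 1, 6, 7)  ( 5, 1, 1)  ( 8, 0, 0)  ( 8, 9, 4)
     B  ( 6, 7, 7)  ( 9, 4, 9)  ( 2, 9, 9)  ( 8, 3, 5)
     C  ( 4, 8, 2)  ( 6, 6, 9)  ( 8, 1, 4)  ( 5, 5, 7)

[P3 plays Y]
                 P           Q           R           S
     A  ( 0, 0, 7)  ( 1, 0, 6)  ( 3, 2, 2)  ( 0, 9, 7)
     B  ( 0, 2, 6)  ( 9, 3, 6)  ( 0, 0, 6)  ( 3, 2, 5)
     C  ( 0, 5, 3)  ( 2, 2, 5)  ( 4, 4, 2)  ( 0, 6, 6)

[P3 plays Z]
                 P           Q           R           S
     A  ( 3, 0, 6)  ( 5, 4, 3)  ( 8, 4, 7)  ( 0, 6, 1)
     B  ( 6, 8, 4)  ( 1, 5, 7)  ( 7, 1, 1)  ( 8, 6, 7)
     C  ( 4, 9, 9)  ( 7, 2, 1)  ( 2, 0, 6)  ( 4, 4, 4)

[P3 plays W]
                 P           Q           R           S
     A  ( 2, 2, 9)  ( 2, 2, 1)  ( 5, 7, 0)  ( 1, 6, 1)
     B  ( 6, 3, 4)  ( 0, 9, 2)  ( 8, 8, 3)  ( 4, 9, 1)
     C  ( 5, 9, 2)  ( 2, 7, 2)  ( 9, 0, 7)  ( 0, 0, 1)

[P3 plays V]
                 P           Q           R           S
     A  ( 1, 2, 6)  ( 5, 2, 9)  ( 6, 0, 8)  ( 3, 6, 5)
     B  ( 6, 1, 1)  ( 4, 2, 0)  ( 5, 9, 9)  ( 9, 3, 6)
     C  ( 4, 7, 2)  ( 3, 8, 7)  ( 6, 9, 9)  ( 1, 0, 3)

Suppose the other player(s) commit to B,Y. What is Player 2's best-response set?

BR_2 = {Q}

u_2(P vs B,Y) = 2
u_2(Q vs B,Y) = 3
u_2(R vs B,Y) = 0
u_2(S vs B,Y) = 2
max payoff 3 at {Q}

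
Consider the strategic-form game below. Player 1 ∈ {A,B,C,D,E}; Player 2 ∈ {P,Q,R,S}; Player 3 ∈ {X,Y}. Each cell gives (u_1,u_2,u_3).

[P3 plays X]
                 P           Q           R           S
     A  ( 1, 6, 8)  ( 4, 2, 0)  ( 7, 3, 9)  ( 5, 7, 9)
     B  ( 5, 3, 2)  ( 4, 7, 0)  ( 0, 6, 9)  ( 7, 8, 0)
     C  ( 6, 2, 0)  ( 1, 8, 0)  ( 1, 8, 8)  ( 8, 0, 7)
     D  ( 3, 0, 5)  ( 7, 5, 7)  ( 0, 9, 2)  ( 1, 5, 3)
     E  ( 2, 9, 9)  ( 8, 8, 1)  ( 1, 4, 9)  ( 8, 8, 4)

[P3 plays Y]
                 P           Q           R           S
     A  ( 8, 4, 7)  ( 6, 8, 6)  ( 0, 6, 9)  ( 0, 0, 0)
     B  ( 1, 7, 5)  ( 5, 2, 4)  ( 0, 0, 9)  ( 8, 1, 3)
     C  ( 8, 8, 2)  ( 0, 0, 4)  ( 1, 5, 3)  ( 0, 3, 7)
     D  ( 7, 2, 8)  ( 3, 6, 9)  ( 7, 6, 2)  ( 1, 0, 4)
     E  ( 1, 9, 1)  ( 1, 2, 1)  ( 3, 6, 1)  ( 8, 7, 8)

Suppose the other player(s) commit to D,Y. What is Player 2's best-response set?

argmax u_2 = {Q,R}

u_2(P vs D,Y) = 2
u_2(Q vs D,Y) = 6
u_2(R vs D,Y) = 6
u_2(S vs D,Y) = 0
max payoff 6 at {Q,R}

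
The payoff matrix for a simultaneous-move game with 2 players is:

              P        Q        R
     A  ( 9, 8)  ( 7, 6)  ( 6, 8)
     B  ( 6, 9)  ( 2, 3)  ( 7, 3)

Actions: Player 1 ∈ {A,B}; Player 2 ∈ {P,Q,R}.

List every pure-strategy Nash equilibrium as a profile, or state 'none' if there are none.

NE set: (A,P)

(A,P): NE
(A,Q): not NE [P2→R gives 8>6]
(A,R): not NE [P1→B gives 7>6]
(B,P): not NE [P1→A gives 9>6]
(B,Q): not NE [P1→A gives 7>2; P2→P gives 9>3]
(B,R): not NE [P2→P gives 9>3]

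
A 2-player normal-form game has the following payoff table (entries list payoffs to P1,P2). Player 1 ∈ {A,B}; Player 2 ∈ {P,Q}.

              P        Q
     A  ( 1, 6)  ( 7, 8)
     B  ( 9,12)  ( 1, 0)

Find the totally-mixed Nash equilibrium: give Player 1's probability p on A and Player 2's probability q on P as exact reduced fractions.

p=6/7, q=3/7

P1 indiff ⇒ q·1+(1-q)·7 = q·9+(1-q)·1 ⇒ q(-8) = (1-q)(-6) ⇒ q = 3/7
P2 indiff ⇒ p·6+(1-p)·12 = p·8+(1-p)·0 ⇒ p(-2) = (1-p)(-12) ⇒ p = 6/7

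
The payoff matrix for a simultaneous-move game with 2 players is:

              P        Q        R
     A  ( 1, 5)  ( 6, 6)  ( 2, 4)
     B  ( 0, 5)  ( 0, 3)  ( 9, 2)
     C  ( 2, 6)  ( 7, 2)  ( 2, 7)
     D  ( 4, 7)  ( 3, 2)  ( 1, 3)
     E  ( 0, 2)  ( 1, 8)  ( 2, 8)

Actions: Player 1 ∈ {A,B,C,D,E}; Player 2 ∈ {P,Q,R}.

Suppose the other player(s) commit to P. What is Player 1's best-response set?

u_1(A vs P) = 1
u_1(B vs P) = 0
u_1(C vs P) = 2
u_1(D vs P) = 4
u_1(E vs P) = 0
max payoff 4 at {D}

BR_1 = {D}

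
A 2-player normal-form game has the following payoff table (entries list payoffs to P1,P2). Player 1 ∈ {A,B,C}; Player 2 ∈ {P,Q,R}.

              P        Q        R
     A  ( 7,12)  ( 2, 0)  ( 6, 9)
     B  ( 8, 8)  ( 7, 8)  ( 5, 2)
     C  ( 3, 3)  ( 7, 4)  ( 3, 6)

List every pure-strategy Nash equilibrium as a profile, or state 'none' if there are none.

(A,P): not NE [P1→B gives 8>7]
(A,Q): not NE [P1→C gives 7>2; P2→P gives 12>0]
(A,R): not NE [P2→P gives 12>9]
(B,P): NE
(B,Q): NE
(B,R): not NE [P1→A gives 6>5; P2→Q gives 8>2]
(C,P): not NE [P1→B gives 8>3; P2→R gives 6>3]
(C,Q): not NE [P2→R gives 6>4]
(C,R): not NE [P1→A gives 6>3]

PSNE = {(B,P), (B,Q)}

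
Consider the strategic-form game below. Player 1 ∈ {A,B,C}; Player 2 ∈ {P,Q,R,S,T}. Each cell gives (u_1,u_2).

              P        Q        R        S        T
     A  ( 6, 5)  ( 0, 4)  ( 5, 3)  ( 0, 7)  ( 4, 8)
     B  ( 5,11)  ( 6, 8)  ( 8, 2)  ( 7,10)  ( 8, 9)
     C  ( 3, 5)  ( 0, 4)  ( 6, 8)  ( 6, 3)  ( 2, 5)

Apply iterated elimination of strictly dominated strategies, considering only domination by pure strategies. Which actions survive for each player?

P1 drop C (B beats it: P:5>3 Q:6>0 R:8>6 S:7>6 T:8>2)
P2 drop Q (P beats it: A:5>4 B:11>8)
P2 drop R (P beats it: A:5>3 B:11>2)
P1→{A,B} P2→{P,S,T}

Remaining: P1:{A,B} P2:{P,S,T}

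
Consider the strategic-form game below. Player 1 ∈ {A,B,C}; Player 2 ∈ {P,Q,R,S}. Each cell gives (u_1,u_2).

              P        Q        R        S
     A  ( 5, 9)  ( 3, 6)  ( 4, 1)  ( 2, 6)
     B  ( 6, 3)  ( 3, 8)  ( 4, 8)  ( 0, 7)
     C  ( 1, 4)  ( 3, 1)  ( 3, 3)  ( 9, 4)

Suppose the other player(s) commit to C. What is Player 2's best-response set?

BR_2 = {P,S}

u_2(P vs C) = 4
u_2(Q vs C) = 1
u_2(R vs C) = 3
u_2(S vs C) = 4
max payoff 4 at {P,S}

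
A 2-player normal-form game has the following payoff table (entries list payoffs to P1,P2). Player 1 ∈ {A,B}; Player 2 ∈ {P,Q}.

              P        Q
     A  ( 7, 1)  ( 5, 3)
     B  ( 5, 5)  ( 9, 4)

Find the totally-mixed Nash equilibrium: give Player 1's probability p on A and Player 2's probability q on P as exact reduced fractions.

P1 mixes 1/3 on A; P2 mixes 2/3 on P

P1 indiff ⇒ q·7+(1-q)·5 = q·5+(1-q)·9 ⇒ q(2) = (1-q)(4) ⇒ q = 2/3
P2 indiff ⇒ p·1+(1-p)·5 = p·3+(1-p)·4 ⇒ p(-2) = (1-p)(-1) ⇒ p = 1/3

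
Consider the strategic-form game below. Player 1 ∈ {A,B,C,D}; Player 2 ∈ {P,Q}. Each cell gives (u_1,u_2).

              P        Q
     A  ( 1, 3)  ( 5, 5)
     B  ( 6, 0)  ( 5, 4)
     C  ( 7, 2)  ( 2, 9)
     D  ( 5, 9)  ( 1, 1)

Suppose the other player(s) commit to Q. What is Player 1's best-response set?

argmax u_1 = {A,B}

u_1(A vs Q) = 5
u_1(B vs Q) = 5
u_1(C vs Q) = 2
u_1(D vs Q) = 1
max payoff 5 at {A,B}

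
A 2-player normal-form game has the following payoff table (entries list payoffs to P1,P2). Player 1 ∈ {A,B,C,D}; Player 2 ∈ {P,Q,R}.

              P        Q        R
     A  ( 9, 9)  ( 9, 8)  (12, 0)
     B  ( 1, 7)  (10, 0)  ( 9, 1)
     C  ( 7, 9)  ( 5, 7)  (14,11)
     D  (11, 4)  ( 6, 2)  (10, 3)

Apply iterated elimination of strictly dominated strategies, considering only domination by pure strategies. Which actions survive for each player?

P2 drop Q (P beats it: A:9>8 B:7>0 C:9>7 D:4>2)
P1 drop B (A beats it: P:9>1 R:12>9)
P1→{A,C,D} P2→{P,R}

Survivors P1:{A,C,D} P2:{P,R}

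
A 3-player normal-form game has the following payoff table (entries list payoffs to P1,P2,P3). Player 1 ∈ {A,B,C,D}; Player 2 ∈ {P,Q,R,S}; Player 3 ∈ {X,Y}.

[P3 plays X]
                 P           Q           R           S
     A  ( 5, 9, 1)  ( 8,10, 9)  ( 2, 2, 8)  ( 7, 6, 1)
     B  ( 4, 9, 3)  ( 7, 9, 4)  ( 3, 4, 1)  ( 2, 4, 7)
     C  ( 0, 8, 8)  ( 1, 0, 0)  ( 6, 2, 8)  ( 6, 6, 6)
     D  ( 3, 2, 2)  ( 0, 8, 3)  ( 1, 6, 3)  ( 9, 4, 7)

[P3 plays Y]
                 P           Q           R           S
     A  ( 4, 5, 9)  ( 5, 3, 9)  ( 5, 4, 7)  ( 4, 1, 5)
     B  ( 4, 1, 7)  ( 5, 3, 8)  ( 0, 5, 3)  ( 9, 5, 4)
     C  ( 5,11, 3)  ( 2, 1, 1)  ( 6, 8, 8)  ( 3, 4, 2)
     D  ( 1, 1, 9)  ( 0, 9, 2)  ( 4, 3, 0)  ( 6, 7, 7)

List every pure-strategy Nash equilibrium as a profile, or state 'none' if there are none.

NE set: (A,Q,X)

(A,P,X): not NE [P2→Q gives 10>9; P3→Y gives 9>1]
(A,P,Y): not NE [P1→C gives 5>4]
(A,Q,X): NE
(A,Q,Y): not NE [P2→P gives 5>3]
(A,R,X): not NE [P1→C gives 6>2; P2→Q gives 10>2]
(A,R,Y): not NE [P1→C gives 6>5; P2→P gives 5>4; P3→X gives 8>7]
(A,S,X): not NE [P1→D gives 9>7; P2→Q gives 10>6; P3→Y gives 5>1]
(A,S,Y): not NE [P1→B gives 9>4; P2→P gives 5>1]
(B,P,X): not NE [P1→A gives 5>4; P3→Y gives 7>3]
(B,P,Y): not NE [P1→C gives 5>4; P2→S gives 5>1]
(B,Q,X): not NE [P1→A gives 8>7; P3→Y gives 8>4]
(B,Q,Y): not NE [P2→S gives 5>3]
(B,R,X): not NE [P1→C gives 6>3; P2→Q gives 9>4; P3→Y gives 3>1]
(B,R,Y): not NE [P1→C gives 6>0]
(B,S,X): not NE [P1→D gives 9>2; P2→Q gives 9>4]
(B,S,Y): not NE [P3→X gives 7>4]
(C,P,X): not NE [P1→A gives 5>0]
(C,P,Y): not NE [P3→X gives 8>3]
(C,Q,X): not NE [P1→A gives 8>1; P2→P gives 8>0; P3→Y gives 1>0]
(C,Q,Y): not NE [P1→B gives 5>2; P2→P gives 11>1]
(C,R,X): not NE [P2→P gives 8>2]
(C,R,Y): not NE [P2→P gives 11>8]
(C,S,X): not NE [P1→D gives 9>6; P2→P gives 8>6]
(C,S,Y): not NE [P1→B gives 9>3; P2→P gives 11>4; P3→X gives 6>2]
(D,P,X): not NE [P1→A gives 5>3; P2→Q gives 8>2; P3→Y gives 9>2]
(D,P,Y): not NE [P1→C gives 5>1; P2→Q gives 9>1]
(D,Q,X): not NE [P1→A gives 8>0]
(D,Q,Y): not NE [P1→B gives 5>0; P3→X gives 3>2]
(D,R,X): not NE [P1→C gives 6>1; P2→Q gives 8>6]
(D,R,Y): not NE [P1→C gives 6>4; P2→Q gives 9>3; P3→X gives 3>0]
(D,S,X): not NE [P2→Q gives 8>4]
(D,S,Y): not NE [P1→B gives 9>6; P2→Q gives 9>7]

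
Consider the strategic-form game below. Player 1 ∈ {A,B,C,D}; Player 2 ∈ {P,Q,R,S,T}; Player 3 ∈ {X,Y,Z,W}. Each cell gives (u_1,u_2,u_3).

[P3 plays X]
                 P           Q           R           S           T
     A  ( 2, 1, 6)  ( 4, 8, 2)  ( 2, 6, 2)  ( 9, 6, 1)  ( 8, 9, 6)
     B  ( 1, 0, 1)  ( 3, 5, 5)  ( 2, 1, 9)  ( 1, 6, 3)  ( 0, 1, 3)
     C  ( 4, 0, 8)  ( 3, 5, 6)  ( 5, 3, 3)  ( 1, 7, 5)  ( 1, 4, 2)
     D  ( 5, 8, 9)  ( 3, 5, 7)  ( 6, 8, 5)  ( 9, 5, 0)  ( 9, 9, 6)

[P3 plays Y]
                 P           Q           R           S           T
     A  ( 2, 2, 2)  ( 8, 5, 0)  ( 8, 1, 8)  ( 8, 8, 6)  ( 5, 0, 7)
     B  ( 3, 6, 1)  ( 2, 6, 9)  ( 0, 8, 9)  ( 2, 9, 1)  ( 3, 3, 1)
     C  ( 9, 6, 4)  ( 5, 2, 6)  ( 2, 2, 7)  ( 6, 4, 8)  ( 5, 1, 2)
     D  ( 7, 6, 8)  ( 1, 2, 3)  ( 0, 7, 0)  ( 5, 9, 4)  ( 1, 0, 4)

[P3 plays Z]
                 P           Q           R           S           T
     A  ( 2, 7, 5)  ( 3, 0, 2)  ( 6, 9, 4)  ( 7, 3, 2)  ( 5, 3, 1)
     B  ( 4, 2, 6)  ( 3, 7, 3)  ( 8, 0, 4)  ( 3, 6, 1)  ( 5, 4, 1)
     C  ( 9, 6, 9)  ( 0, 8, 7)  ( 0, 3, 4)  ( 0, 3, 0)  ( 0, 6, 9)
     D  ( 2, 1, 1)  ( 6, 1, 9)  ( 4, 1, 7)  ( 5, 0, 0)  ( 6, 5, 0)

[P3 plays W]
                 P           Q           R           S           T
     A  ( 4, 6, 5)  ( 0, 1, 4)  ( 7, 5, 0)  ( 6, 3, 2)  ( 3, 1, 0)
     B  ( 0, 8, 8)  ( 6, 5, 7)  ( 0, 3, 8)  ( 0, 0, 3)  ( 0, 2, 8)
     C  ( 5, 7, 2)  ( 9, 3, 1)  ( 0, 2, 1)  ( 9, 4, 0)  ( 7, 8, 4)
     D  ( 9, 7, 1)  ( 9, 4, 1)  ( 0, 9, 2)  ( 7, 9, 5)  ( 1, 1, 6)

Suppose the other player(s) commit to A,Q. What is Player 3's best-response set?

u_3(X vs A,Q) = 2
u_3(Y vs A,Q) = 0
u_3(Z vs A,Q) = 2
u_3(W vs A,Q) = 4
max payoff 4 at {W}

BR_3 = {W}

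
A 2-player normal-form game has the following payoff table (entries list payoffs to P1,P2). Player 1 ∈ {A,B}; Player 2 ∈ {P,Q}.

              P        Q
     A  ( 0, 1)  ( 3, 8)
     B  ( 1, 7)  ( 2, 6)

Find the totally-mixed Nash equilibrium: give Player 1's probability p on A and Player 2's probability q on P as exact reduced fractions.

P1 mixes 1/8 on A; P2 mixes 1/2 on P

P1 indiff ⇒ q·0+(1-q)·3 = q·1+(1-q)·2 ⇒ q(-1) = (1-q)(-1) ⇒ q = 1/2
P2 indiff ⇒ p·1+(1-p)·7 = p·8+(1-p)·6 ⇒ p(-7) = (1-p)(-1) ⇒ p = 1/8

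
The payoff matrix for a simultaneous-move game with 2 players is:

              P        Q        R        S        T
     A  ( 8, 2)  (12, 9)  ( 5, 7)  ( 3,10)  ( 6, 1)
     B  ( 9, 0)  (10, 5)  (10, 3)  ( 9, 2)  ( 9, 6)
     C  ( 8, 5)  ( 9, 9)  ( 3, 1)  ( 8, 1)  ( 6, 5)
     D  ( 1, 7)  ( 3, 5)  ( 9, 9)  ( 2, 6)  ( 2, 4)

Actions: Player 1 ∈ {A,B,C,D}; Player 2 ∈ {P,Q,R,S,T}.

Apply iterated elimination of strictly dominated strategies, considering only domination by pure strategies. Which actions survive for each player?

P1 drop C (B beats it: P:9>8 Q:10>9 R:10>3 S:9>8 T:9>6)
P1 drop D (B beats it: P:9>1 Q:10>3 R:10>9 S:9>2 T:9>2)
P2 drop P (Q beats it: A:9>2 B:5>0)
P2 drop R (Q beats it: A:9>7 B:5>3)
P1→{A,B} P2→{Q,S,T}

Survivors P1:{A,B} P2:{Q,S,T}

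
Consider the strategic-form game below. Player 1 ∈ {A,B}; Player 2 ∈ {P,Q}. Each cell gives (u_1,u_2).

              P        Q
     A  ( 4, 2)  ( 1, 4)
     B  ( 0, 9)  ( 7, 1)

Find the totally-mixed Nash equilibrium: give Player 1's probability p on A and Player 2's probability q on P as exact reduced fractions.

P1 indiff ⇒ q·4+(1-q)·1 = q·0+(1-q)·7 ⇒ q(4) = (1-q)(6) ⇒ q = 3/5
P2 indiff ⇒ p·2+(1-p)·9 = p·4+(1-p)·1 ⇒ p(-2) = (1-p)(-8) ⇒ p = 4/5

P1 mixes 4/5 on A; P2 mixes 3/5 on P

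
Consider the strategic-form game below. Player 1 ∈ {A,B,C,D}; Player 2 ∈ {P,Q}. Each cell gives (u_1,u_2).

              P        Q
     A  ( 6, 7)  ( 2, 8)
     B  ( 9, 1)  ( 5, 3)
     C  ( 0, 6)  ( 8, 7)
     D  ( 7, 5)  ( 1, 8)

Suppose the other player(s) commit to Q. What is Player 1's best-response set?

argmax u_1 = {C}

u_1(A vs Q) = 2
u_1(B vs Q) = 5
u_1(C vs Q) = 8
u_1(D vs Q) = 1
max payoff 8 at {C}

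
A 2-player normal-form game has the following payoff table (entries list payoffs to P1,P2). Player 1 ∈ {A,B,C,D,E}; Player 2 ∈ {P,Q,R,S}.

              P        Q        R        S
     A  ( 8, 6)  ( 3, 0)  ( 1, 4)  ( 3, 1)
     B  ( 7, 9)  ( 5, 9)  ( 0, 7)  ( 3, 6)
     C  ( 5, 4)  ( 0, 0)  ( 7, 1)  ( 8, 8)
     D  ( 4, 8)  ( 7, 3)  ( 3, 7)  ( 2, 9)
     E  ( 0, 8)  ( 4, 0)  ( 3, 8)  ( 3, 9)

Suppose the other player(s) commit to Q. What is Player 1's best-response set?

u_1(A vs Q) = 3
u_1(B vs Q) = 5
u_1(C vs Q) = 0
u_1(D vs Q) = 7
u_1(E vs Q) = 4
max payoff 7 at {D}

BR_1 = {D}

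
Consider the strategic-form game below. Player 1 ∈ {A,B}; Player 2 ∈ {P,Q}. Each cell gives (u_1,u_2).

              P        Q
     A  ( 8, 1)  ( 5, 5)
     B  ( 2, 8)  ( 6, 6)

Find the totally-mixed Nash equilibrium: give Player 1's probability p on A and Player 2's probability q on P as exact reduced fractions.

(p,q) = (1/3, 1/7)

P1 indiff ⇒ q·8+(1-q)·5 = q·2+(1-q)·6 ⇒ q(6) = (1-q)(1) ⇒ q = 1/7
P2 indiff ⇒ p·1+(1-p)·8 = p·5+(1-p)·6 ⇒ p(-4) = (1-p)(-2) ⇒ p = 1/3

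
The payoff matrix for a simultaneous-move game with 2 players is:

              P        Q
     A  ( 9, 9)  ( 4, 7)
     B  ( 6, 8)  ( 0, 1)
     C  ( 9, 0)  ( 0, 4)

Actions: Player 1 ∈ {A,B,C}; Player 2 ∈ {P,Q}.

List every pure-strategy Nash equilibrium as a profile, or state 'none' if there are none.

(A,P): NE
(A,Q): not NE [P2→P gives 9>7]
(B,P): not NE [P1→C gives 9>6]
(B,Q): not NE [P1→A gives 4>0; P2→P gives 8>1]
(C,P): not NE [P2→Q gives 4>0]
(C,Q): not NE [P1→A gives 4>0]

NE set: (A,P)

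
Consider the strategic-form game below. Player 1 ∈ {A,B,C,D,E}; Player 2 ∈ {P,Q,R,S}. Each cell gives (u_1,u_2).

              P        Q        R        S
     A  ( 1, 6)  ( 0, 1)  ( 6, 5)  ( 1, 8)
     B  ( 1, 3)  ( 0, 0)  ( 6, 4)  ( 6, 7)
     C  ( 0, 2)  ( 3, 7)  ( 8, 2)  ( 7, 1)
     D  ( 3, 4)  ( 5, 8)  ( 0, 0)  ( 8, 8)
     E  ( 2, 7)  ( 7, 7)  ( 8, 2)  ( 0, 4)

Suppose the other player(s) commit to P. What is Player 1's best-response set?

P1 best: {D}

u_1(A vs P) = 1
u_1(B vs P) = 1
u_1(C vs P) = 0
u_1(D vs P) = 3
u_1(E vs P) = 2
max payoff 3 at {D}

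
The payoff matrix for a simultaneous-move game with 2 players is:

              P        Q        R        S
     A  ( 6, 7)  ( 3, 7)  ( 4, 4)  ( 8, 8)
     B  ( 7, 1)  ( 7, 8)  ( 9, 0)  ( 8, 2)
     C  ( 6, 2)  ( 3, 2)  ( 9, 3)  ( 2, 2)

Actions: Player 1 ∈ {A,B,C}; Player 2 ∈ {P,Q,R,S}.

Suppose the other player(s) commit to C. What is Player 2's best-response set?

u_2(P vs C) = 2
u_2(Q vs C) = 2
u_2(R vs C) = 3
u_2(S vs C) = 2
max payoff 3 at {R}

P2 best: {R}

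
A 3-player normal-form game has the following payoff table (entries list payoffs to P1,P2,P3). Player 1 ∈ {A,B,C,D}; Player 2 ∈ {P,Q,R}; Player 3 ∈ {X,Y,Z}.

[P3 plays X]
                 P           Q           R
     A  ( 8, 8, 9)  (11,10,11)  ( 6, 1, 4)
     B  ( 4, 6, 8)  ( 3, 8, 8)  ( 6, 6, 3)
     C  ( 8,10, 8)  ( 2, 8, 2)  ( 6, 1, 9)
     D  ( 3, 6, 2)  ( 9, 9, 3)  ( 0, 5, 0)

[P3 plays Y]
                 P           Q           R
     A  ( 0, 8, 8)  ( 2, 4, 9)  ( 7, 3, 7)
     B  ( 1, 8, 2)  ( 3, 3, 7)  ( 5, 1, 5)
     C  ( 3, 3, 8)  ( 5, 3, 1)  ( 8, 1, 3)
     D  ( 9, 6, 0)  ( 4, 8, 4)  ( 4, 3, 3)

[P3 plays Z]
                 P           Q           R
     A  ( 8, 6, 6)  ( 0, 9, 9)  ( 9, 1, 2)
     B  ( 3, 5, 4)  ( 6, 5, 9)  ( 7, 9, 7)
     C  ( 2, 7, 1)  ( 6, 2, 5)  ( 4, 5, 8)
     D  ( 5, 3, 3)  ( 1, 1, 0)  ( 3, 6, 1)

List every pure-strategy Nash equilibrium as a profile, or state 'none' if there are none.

NE set: (A,Q,X), (C,P,X)

(A,P,X): not NE [P2→Q gives 10>8]
(A,P,Y): not NE [P1→D gives 9>0; P3→X gives 9>8]
(A,P,Z): not NE [P2→Q gives 9>6; P3→X gives 9>6]
(A,Q,X): NE
(A,Q,Y): not NE [P1→C gives 5>2; P2→P gives 8>4; P3→X gives 11>9]
(A,Q,Z): not NE [P1→C gives 6>0; P3→X gives 11>9]
(A,R,X): not NE [P2→Q gives 10>1; P3→Y gives 7>4]
(A,R,Y): not NE [P1→C gives 8>7; P2→P gives 8>3]
(A,R,Z): not NE [P2→Q gives 9>1; P3→Y gives 7>2]
(B,P,X): not NE [P1→C gives 8>4; P2→Q gives 8>6]
(B,P,Y): not NE [P1→D gives 9>1; P3→X gives 8>2]
(B,P,Z): not NE [P1→A gives 8>3; P2→R gives 9>5; P3→X gives 8>4]
(B,Q,X): not NE [P1→A gives 11>3; P3→Z gives 9>8]
(B,Q,Y): not NE [P1→C gives 5>3; P2→P gives 8>3; P3→Z gives 9>7]
(B,Q,Z): not NE [P2→R gives 9>5]
(B,R,X): not NE [P2→Q gives 8>6; P3→Z gives 7>3]
(B,R,Y): not NE [P1→C gives 8>5; P2→P gives 8>1; P3→Z gives 7>5]
(B,R,Z): not NE [P1→A gives 9>7]
(C,P,X): NE
(C,P,Y): not NE [P1→D gives 9>3]
(C,P,Z): not NE [P1→A gives 8>2; P3→Y gives 8>1]
(C,Q,X): not NE [P1→A gives 11>2; P2→P gives 10>8; P3→Z gives 5>2]
(C,Q,Y): not NE [P3→Z gives 5>1]
(C,Q,Z): not NE [P2→P gives 7>2]
(C,R,X): not NE [P2→P gives 10>1]
(C,R,Y): not NE [P2→Q gives 3>1; P3→X gives 9>3]
(C,R,Z): not NE [P1→A gives 9>4; P2→P gives 7>5; P3→X gives 9>8]
(D,P,X): not NE [P1→C gives 8>3; P2→Q gives 9>6; P3→Z gives 3>2]
(D,P,Y): not NE [P2→Q gives 8>6; P3→Z gives 3>0]
(D,P,Z): not NE [P1→A gives 8>5; P2→R gives 6>3]
(D,Q,X): not NE [P1→A gives 11>9; P3→Y gives 4>3]
(D,Q,Y): not NE [P1→C gives 5>4]
(D,Q,Z): not NE [P1→C gives 6>1; P2→R gives 6>1; P3→Y gives 4>0]
(D,R,X): not NE [P1→C gives 6>0; P2→Q gives 9>5; P3→Y gives 3>0]
(D,R,Y): not NE [P1→C gives 8>4; P2→Q gives 8>3]
(D,R,Z): not NE [P1→A gives 9>3; P3→Y gives 3>1]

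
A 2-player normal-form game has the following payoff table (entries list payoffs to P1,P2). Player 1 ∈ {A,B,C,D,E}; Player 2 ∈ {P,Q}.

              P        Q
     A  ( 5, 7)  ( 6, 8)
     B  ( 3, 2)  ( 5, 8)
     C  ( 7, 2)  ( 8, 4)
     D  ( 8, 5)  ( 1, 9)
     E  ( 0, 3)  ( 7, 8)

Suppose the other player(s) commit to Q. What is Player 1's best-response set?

argmax u_1 = {C}

u_1(A vs Q) = 6
u_1(B vs Q) = 5
u_1(C vs Q) = 8
u_1(D vs Q) = 1
u_1(E vs Q) = 7
max payoff 8 at {C}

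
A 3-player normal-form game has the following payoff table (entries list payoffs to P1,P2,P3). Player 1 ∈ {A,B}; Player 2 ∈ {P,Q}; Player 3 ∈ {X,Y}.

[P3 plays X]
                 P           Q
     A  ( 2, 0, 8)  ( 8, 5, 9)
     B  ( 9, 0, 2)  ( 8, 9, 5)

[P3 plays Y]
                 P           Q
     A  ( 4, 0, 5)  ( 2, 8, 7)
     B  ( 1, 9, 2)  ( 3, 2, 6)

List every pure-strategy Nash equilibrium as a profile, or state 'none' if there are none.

(A,P,X): not NE [P1→B gives 9>2; P2→Q gives 5>0]
(A,P,Y): not NE [P2→Q gives 8>0; P3→X gives 8>5]
(A,Q,X): NE
(A,Q,Y): not NE [P1→B gives 3>2; P3→X gives 9>7]
(B,P,X): not NE [P2→Q gives 9>0]
(B,P,Y): not NE [P1→A gives 4>1]
(B,Q,X): not NE [P3→Y gives 6>5]
(B,Q,Y): not NE [P2→P gives 9>2]

PSNE = {(A,Q,X)}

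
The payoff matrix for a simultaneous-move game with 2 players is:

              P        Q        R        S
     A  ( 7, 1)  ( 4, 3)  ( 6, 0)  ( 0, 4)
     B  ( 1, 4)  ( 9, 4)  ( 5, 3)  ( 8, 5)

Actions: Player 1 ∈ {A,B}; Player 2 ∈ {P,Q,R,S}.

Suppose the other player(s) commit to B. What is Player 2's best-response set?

u_2(P vs B) = 4
u_2(Q vs B) = 4
u_2(R vs B) = 3
u_2(S vs B) = 5
max payoff 5 at {S}

P2 best: {S}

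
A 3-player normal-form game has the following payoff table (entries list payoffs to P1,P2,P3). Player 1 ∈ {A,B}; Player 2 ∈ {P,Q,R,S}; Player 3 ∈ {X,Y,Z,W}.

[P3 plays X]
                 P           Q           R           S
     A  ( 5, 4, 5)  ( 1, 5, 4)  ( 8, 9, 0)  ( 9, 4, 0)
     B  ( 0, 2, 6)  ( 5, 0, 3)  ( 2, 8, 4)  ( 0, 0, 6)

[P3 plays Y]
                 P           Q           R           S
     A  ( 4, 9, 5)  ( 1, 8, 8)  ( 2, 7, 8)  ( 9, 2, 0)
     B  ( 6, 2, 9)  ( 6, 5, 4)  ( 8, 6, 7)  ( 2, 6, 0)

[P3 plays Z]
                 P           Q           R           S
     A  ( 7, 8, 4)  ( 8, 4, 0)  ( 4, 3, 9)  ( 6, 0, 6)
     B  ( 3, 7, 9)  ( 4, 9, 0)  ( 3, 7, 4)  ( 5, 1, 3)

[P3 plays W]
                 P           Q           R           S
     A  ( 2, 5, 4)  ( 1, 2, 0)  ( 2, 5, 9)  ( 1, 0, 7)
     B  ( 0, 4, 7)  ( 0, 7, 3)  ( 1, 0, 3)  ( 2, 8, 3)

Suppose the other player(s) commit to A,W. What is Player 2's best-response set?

u_2(P vs A,W) = 5
u_2(Q vs A,W) = 2
u_2(R vs A,W) = 5
u_2(S vs A,W) = 0
max payoff 5 at {P,R}

argmax u_2 = {P,R}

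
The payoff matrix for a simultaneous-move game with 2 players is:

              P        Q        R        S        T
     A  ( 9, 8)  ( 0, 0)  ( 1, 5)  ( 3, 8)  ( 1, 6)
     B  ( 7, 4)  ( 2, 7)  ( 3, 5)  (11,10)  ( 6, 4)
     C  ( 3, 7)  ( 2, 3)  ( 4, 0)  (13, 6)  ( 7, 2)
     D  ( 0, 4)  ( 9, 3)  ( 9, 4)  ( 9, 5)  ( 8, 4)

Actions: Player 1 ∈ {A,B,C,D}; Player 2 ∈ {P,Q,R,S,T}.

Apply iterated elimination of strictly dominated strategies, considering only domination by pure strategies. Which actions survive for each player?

IESDS → P1:{A,B,C} P2:{P,S}

P2 drop Q (S beats it: A:8>0 B:10>7 C:6>3 D:5>3)
P2 drop R (S beats it: A:8>5 B:10>5 C:6>0 D:5>4)
P2 drop T (S beats it: A:8>6 B:10>4 C:6>2 D:5>4)
P1 drop D (B beats it: P:7>0 S:11>9)
P1→{A,B,C} P2→{P,S}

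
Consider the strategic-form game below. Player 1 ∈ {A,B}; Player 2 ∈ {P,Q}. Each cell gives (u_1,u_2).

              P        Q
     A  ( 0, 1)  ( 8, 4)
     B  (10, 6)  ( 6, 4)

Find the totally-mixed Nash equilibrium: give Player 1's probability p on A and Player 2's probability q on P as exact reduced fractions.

(p,q) = (2/5, 1/6)

P1 indiff ⇒ q·0+(1-q)·8 = q·10+(1-q)·6 ⇒ q(-10) = (1-q)(-2) ⇒ q = 1/6
P2 indiff ⇒ p·1+(1-p)·6 = p·4+(1-p)·4 ⇒ p(-3) = (1-p)(-2) ⇒ p = 2/5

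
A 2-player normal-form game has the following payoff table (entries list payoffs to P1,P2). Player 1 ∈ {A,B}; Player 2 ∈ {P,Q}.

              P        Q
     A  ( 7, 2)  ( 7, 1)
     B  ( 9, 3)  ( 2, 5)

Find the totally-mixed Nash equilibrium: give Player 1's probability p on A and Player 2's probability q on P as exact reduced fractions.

p=2/3, q=5/7

P1 indiff ⇒ q·7+(1-q)·7 = q·9+(1-q)·2 ⇒ q(-2) = (1-q)(-5) ⇒ q = 5/7
P2 indiff ⇒ p·2+(1-p)·3 = p·1+(1-p)·5 ⇒ p(1) = (1-p)(2) ⇒ p = 2/3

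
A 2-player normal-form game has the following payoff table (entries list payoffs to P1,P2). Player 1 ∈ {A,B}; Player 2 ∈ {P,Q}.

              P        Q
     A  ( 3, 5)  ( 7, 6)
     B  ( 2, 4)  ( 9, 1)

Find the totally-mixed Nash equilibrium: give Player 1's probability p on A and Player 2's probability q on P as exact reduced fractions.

P1 mixes 3/4 on A; P2 mixes 2/3 on P

P1 indiff ⇒ q·3+(1-q)·7 = q·2+(1-q)·9 ⇒ q(1) = (1-q)(2) ⇒ q = 2/3
P2 indiff ⇒ p·5+(1-p)·4 = p·6+(1-p)·1 ⇒ p(-1) = (1-p)(-3) ⇒ p = 3/4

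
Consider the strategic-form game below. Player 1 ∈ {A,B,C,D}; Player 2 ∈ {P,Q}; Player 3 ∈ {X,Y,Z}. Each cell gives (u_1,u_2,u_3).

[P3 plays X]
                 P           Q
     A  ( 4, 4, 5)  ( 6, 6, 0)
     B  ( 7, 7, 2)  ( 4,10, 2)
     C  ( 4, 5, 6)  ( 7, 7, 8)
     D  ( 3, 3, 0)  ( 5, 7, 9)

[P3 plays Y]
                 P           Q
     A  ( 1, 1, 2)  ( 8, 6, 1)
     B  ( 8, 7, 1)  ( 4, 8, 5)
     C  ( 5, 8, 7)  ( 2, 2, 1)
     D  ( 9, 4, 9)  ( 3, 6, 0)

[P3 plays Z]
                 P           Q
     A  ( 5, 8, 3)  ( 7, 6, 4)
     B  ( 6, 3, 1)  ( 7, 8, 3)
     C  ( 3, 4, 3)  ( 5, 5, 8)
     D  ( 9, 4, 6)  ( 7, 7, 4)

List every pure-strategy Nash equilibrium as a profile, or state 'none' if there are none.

(A,P,X): not NE [P1→B gives 7>4; P2→Q gives 6>4]
(A,P,Y): not NE [P1→D gives 9>1; P2→Q gives 6>1; P3→X gives 5>2]
(A,P,Z): not NE [P1→D gives 9>5; P3→X gives 5>3]
(A,Q,X): not NE [P1→C gives 7>6; P3→Z gives 4>0]
(A,Q,Y): not NE [P3→Z gives 4>1]
(A,Q,Z): not NE [P2→P gives 8>6]
(B,P,X): not NE [P2→Q gives 10>7]
(B,P,Y): not NE [P1→D gives 9>8; P2→Q gives 8>7; P3→X gives 2>1]
(B,P,Z): not NE [P1→D gives 9>6; P2→Q gives 8>3; P3→X gives 2>1]
(B,Q,X): not NE [P1→C gives 7>4; P3→Y gives 5>2]
(B,Q,Y): not NE [P1→A gives 8>4]
(B,Q,Z): not NE [P3→Y gives 5>3]
(C,P,X): not NE [P1→B gives 7>4; P2→Q gives 7>5; P3→Y gives 7>6]
(C,P,Y): not NE [P1→D gives 9>5]
(C,P,Z): not NE [P1→D gives 9>3; P2→Q gives 5>4; P3→Y gives 7>3]
(C,Q,X): NE
(C,Q,Y): not NE [P1→A gives 8>2; P2→P gives 8>2; P3→Z gives 8>1]
(C,Q,Z): not NE [P1→D gives 7>5]
(D,P,X): not NE [P1→B gives 7>3; P2→Q gives 7>3; P3→Y gives 9>0]
(D,P,Y): not NE [P2→Q gives 6>4]
(D,P,Z): not NE [P2→Q gives 7>4; P3→Y gives 9>6]
(D,Q,X): not NE [P1→C gives 7>5]
(D,Q,Y): not NE [P1→A gives 8>3; P3→X gives 9>0]
(D,Q,Z): not NE [P3→X gives 9>4]

Nash profiles: (C,Q,X)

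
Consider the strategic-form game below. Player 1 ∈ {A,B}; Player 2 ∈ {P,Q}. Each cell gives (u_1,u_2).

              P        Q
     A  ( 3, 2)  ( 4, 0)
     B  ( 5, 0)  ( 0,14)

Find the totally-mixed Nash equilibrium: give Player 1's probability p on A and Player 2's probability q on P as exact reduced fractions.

P1 indiff ⇒ q·3+(1-q)·4 = q·5+(1-q)·0 ⇒ q(-2) = (1-q)(-4) ⇒ q = 2/3
P2 indiff ⇒ p·2+(1-p)·0 = p·0+(1-p)·14 ⇒ p(2) = (1-p)(14) ⇒ p = 7/8

p=7/8, q=2/3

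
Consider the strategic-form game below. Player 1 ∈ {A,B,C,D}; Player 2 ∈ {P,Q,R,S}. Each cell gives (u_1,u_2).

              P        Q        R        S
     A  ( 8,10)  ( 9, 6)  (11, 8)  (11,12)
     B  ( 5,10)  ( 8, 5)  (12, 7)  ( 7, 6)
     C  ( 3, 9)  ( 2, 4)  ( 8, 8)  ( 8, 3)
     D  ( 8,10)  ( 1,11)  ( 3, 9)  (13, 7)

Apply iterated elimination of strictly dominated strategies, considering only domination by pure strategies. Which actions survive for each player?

IESDS → P1:{A,D} P2:{P,Q,S}

P1 drop C (A beats it: P:8>3 Q:9>2 R:11>8 S:11>8)
P2 drop R (P beats it: A:10>8 B:10>7 D:10>9)
P1 drop B (A beats it: P:8>5 Q:9>8 S:11>7)
P1→{A,D} P2→{P,Q,S}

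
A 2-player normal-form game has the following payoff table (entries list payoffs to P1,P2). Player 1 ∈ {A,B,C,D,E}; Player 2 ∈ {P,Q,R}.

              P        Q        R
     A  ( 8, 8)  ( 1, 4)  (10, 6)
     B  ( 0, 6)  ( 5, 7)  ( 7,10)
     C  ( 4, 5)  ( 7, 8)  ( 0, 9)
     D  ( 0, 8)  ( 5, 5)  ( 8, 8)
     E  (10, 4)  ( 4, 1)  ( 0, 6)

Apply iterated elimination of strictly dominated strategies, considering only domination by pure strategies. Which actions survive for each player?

Remaining: P1:{A,E} P2:{P,R}

P2 drop Q (R beats it: A:6>4 B:10>7 C:9>8 D:8>5 E:6>1)
P1 drop B (A beats it: P:8>0 R:10>7)
P1 drop C (A beats it: P:8>4 R:10>0)
P1 drop D (A beats it: P:8>0 R:10>8)
P1→{A,E} P2→{P,R}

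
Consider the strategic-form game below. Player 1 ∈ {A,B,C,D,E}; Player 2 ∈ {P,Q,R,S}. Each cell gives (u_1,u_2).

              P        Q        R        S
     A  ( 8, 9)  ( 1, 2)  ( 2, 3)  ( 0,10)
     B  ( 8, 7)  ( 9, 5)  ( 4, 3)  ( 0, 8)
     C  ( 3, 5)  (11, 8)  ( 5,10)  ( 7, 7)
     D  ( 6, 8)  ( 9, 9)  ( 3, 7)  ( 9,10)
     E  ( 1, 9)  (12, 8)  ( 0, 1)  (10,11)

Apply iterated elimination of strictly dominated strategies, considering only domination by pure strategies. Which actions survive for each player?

Remaining: P1:{C,D,E} P2:{Q,R,S}

P2 drop P (S beats it: A:10>9 B:8>7 C:7>5 D:10>8 E:11>9)
P1 drop A (C beats it: Q:11>1 R:5>2 S:7>0)
P1 drop B (C beats it: Q:11>9 R:5>4 S:7>0)
P1→{C,D,E} P2→{Q,R,S}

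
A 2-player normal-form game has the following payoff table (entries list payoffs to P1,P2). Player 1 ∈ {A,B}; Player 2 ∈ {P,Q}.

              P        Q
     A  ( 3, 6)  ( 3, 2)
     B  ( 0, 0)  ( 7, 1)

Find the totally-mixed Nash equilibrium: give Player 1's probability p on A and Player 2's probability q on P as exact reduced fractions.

P1 mixes 1/5 on A; P2 mixes 4/7 on P

P1 indiff ⇒ q·3+(1-q)·3 = q·0+(1-q)·7 ⇒ q(3) = (1-q)(4) ⇒ q = 4/7
P2 indiff ⇒ p·6+(1-p)·0 = p·2+(1-p)·1 ⇒ p(4) = (1-p)(1) ⇒ p = 1/5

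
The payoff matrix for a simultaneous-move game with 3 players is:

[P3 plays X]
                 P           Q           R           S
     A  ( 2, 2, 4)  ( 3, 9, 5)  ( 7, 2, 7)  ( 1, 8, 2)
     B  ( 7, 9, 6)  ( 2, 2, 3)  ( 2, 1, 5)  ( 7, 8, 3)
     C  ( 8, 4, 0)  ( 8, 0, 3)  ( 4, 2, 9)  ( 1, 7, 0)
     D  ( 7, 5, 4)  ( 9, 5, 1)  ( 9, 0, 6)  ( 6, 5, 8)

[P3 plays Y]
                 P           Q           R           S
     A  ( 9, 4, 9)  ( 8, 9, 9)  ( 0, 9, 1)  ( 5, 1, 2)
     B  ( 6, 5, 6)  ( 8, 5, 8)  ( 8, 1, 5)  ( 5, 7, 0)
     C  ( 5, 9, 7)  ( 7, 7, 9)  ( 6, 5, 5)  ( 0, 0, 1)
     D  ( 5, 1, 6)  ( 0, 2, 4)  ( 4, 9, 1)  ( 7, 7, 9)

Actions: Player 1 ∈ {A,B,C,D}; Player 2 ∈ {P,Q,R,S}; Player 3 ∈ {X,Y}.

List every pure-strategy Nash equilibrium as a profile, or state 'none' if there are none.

(A,P,X): not NE [P1→C gives 8>2; P2→Q gives 9>2; P3→Y gives 9>4]
(A,P,Y): not NE [P2→R gives 9>4]
(A,Q,X): not NE [P1→D gives 9>3; P3→Y gives 9>5]
(A,Q,Y): NE
(A,R,X): not NE [P1→D gives 9>7; P2→Q gives 9>2]
(A,R,Y): not NE [P1→B gives 8>0; P3→X gives 7>1]
(A,S,X): not NE [P1→B gives 7>1; P2→Q gives 9>8]
(A,S,Y): not NE [P1→D gives 7>5; P2→R gives 9>1]
(B,P,X): not NE [P1→C gives 8>7]
(B,P,Y): not NE [P1→A gives 9>6; P2→S gives 7>5]
(B,Q,X): not NE [P1→D gives 9>2; P2→P gives 9>2; P3→Y gives 8>3]
(B,Q,Y): not NE [P2→S gives 7>5]
(B,R,X): not NE [P1→D gives 9>2; P2→P gives 9>1]
(B,R,Y): not NE [P2→S gives 7>1]
(B,S,X): not NE [P2→P gives 9>8]
(B,S,Y): not NE [P1→D gives 7>5; P3→X gives 3>0]
(C,P,X): not NE [P2→S gives 7>4; P3→Y gives 7>0]
(C,P,Y): not NE [P1→A gives 9>5]
(C,Q,X): not NE [P1→D gives 9>8; P2→S gives 7>0; P3→Y gives 9>3]
(C,Q,Y): not NE [P1→B gives 8>7; P2→P gives 9>7]
(C,R,X): not NE [P1→D gives 9>4; P2→S gives 7>2]
(C,R,Y): not NE [P1→B gives 8>6; P2→P gives 9>5; P3→X gives 9>5]
(C,S,X): not NE [P1→B gives 7>1; P3→Y gives 1>0]
(C,S,Y): not NE [P1→D gives 7>0; P2→P gives 9>0]
(D,P,X): not NE [P1→C gives 8>7; P3→Y gives 6>4]
(D,P,Y): not NE [P1→A gives 9>5; P2→R gives 9>1]
(D,Q,X): not NE [P3→Y gives 4>1]
(D,Q,Y): not NE [P1→B gives 8>0; P2→R gives 9>2]
(D,R,X): not NE [P2→S gives 5>0]
(D,R,Y): not NE [P1→B gives 8>4; P3→X gives 6>1]
(D,S,X): not NE [P1→B gives 7>6; P3→Y gives 9>8]
(D,S,Y): not NE [P2→R gives 9>7]

Nash profiles: (A,Q,Y)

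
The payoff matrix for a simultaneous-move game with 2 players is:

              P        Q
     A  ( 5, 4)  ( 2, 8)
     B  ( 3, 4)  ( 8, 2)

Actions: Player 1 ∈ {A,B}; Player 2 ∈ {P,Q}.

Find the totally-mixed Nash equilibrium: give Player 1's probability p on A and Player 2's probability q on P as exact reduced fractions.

P1 indiff ⇒ q·5+(1-q)·2 = q·3+(1-q)·8 ⇒ q(2) = (1-q)(6) ⇒ q = 3/4
P2 indiff ⇒ p·4+(1-p)·4 = p·8+(1-p)·2 ⇒ p(-4) = (1-p)(-2) ⇒ p = 1/3

(p,q) = (1/3, 3/4)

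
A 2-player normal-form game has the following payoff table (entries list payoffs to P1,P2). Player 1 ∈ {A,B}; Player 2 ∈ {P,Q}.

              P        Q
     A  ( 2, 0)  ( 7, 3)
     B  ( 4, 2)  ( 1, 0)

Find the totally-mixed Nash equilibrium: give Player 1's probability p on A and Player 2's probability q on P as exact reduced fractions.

P1 indiff ⇒ q·2+(1-q)·7 = q·4+(1-q)·1 ⇒ q(-2) = (1-q)(-6) ⇒ q = 3/4
P2 indiff ⇒ p·0+(1-p)·2 = p·3+(1-p)·0 ⇒ p(-3) = (1-p)(-2) ⇒ p = 2/5

(p,q) = (2/5, 3/4)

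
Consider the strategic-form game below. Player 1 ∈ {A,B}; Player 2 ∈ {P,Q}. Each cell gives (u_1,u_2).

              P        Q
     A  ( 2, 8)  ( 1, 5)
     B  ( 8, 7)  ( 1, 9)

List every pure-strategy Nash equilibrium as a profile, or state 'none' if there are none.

(A,P): not NE [P1→B gives 8>2]
(A,Q): not NE [P2→P gives 8>5]
(B,P): not NE [P2→Q gives 9>7]
(B,Q): NE

Nash profiles: (B,Q)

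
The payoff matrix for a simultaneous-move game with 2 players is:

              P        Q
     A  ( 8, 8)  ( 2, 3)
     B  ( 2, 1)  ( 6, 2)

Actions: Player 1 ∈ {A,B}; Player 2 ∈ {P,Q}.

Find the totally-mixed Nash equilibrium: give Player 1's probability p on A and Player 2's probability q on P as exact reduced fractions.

P1 mixes 1/6 on A; P2 mixes 2/5 on P

P1 indiff ⇒ q·8+(1-q)·2 = q·2+(1-q)·6 ⇒ q(6) = (1-q)(4) ⇒ q = 2/5
P2 indiff ⇒ p·8+(1-p)·1 = p·3+(1-p)·2 ⇒ p(5) = (1-p)(1) ⇒ p = 1/6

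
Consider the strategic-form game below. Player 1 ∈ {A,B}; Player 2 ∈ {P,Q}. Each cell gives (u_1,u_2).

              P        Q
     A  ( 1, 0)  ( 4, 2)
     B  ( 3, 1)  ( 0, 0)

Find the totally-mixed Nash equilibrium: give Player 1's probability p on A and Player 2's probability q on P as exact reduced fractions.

(p,q) = (1/3, 2/3)

P1 indiff ⇒ q·1+(1-q)·4 = q·3+(1-q)·0 ⇒ q(-2) = (1-q)(-4) ⇒ q = 2/3
P2 indiff ⇒ p·0+(1-p)·1 = p·2+(1-p)·0 ⇒ p(-2) = (1-p)(-1) ⇒ p = 1/3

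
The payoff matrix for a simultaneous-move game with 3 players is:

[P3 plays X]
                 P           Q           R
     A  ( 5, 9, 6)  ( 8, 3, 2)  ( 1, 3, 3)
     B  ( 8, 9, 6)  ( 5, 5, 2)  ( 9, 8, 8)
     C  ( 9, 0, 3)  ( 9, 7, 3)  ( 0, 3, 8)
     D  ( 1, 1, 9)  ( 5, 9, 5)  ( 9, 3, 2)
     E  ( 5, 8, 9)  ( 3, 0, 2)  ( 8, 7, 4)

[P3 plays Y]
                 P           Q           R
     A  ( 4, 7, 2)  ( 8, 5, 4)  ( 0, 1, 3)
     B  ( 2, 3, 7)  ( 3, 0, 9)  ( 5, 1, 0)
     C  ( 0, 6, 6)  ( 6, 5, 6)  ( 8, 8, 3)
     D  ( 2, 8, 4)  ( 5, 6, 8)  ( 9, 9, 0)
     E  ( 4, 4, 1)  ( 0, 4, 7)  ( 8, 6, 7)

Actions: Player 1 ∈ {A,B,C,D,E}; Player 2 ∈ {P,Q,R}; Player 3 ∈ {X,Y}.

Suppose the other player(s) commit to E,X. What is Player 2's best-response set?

u_2(P vs E,X) = 8
u_2(Q vs E,X) = 0
u_2(R vs E,X) = 7
max payoff 8 at {P}

P2 best: {P}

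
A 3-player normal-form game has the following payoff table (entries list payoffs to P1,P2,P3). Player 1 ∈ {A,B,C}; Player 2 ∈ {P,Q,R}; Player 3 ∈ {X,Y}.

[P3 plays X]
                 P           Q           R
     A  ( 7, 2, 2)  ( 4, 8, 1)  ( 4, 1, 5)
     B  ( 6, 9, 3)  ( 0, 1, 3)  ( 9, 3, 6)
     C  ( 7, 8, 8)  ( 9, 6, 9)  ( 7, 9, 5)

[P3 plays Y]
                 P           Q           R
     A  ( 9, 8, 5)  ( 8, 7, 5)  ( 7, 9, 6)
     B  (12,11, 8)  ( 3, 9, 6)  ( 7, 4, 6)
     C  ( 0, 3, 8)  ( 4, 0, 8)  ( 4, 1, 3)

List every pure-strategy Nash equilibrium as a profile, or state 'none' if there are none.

Nash profiles: (A,R,Y), (B,P,Y)

(A,P,X): not NE [P2→Q gives 8>2; P3→Y gives 5>2]
(A,P,Y): not NE [P1→B gives 12>9; P2→R gives 9>8]
(A,Q,X): not NE [P1→C gives 9>4; P3→Y gives 5>1]
(A,Q,Y): not NE [P2→R gives 9>7]
(A,R,X): not NE [P1→B gives 9>4; P2→Q gives 8>1; P3→Y gives 6>5]
(A,R,Y): NE
(B,P,X): not NE [P1→C gives 7>6; P3→Y gives 8>3]
(B,P,Y): NE
(B,Q,X): not NE [P1→C gives 9>0; P2→P gives 9>1; P3→Y gives 6>3]
(B,Q,Y): not NE [P1→A gives 8>3; P2→P gives 11>9]
(B,R,X): not NE [P2→P gives 9>3]
(B,R,Y): not NE [P2→P gives 11>4]
(C,P,X): not NE [P2→R gives 9>8]
(C,P,Y): not NE [P1→B gives 12>0]
(C,Q,X): not NE [P2→R gives 9>6]
(C,Q,Y): not NE [P1→A gives 8>4; P2→P gives 3>0; P3→X gives 9>8]
(C,R,X): not NE [P1→B gives 9>7]
(C,R,Y): not NE [P1→B gives 7>4; P2→P gives 3>1; P3→X gives 5>3]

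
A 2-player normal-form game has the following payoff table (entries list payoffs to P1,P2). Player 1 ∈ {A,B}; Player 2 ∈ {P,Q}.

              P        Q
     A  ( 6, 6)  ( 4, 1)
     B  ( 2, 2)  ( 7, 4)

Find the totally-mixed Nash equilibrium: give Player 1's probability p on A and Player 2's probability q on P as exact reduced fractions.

P1 indiff ⇒ q·6+(1-q)·4 = q·2+(1-q)·7 ⇒ q(4) = (1-q)(3) ⇒ q = 3/7
P2 indiff ⇒ p·6+(1-p)·2 = p·1+(1-p)·4 ⇒ p(5) = (1-p)(2) ⇒ p = 2/7

P1 mixes 2/7 on A; P2 mixes 3/7 on P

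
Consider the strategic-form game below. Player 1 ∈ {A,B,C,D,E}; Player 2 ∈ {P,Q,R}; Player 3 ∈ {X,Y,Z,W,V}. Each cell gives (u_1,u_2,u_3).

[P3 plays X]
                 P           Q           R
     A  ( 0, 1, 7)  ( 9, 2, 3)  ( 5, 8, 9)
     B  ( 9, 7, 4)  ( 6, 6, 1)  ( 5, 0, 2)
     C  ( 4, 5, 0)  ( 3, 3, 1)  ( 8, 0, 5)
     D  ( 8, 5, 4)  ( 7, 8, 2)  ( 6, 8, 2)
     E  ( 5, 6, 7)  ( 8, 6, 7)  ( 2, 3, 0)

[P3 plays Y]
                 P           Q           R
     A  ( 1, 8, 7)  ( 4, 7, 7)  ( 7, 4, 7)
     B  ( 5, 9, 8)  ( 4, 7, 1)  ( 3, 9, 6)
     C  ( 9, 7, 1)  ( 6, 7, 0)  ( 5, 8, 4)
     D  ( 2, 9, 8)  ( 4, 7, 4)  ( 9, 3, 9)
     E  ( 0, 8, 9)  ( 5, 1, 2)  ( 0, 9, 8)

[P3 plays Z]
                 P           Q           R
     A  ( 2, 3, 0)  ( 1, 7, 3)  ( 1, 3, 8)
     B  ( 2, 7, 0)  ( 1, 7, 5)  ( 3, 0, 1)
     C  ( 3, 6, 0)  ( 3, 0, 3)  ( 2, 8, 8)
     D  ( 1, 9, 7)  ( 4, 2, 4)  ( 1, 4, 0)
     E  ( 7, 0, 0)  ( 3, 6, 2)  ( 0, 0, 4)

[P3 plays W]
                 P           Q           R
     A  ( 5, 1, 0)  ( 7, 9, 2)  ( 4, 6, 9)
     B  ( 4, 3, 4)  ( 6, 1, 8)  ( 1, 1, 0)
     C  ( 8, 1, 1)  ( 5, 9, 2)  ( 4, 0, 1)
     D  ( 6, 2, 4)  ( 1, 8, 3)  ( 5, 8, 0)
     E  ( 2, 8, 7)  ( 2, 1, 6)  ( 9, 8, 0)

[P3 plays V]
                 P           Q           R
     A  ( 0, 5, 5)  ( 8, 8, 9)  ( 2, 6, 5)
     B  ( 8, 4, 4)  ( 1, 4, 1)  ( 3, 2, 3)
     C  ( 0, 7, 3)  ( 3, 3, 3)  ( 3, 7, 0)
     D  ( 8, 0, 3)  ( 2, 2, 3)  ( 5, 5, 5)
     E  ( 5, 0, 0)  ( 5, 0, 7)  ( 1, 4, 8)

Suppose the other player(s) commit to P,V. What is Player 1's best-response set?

u_1(A vs P,V) = 0
u_1(B vs P,V) = 8
u_1(C vs P,V) = 0
u_1(D vs P,V) = 8
u_1(E vs P,V) = 5
max payoff 8 at {B,D}

BR_1 = {B,D}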